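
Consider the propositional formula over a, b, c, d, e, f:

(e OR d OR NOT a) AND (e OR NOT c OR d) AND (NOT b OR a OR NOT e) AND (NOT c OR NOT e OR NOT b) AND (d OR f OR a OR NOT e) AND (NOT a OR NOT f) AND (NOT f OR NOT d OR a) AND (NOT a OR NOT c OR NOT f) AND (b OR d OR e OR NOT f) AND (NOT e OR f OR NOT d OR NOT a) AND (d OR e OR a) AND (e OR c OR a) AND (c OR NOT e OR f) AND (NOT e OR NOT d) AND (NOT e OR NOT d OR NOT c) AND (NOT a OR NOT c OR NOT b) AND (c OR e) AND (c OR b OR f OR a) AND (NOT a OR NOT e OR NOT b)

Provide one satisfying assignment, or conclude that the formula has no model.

Branch on a: set a = false.
Branch on b: set b = false.
Branch on f: set f = true.
The clause (NOT d) is unit, so d = false.
The clause (e) is unit, so e = true.
No clause remains; c is free.

a: false, b: false, c: false, d: false, e: true, f: true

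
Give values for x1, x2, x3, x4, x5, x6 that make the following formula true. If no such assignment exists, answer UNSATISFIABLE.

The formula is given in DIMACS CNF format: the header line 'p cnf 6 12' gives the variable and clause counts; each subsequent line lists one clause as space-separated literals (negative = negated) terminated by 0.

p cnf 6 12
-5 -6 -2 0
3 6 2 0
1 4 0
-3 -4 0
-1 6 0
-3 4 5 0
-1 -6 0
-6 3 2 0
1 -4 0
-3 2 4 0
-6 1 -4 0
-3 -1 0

Branch on x1: set x1 = True.
Unit clause (x6) forces x6 = True.
Now (¬x6) is unsatisfied and unit — conflict.
Undo x1 and try x1 = False.
Unit clause (x4) forces x4 = True.
Now (¬x4) is unsatisfied and unit — conflict.
Neither x1 = True nor x1 = False works.

UNSATISFIABLE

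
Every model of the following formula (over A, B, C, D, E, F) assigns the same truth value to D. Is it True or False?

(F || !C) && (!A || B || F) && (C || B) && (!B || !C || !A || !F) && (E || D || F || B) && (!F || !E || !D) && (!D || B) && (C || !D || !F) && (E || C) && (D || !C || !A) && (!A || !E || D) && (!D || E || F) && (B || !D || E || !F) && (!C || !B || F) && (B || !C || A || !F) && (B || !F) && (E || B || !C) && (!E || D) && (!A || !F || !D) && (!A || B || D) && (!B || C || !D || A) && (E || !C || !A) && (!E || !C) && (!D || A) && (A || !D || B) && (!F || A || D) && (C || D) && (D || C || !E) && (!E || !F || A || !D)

True

Suppose D = false.
Unit clause (!E) forces E = false.
Unit clause (C) forces C = true.
Unit clause (F) forces F = true.
Unit clause (!A) forces A = false.
Now (A) is unsatisfied and unit — conflict.
So every satisfying assignment has D = True.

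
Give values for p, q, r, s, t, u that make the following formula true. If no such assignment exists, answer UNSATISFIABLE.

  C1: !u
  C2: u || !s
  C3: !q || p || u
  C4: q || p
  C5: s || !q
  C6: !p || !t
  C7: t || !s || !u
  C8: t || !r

From the singleton clause (!u), u = false.
From the singleton clause (!s), s = false.
From the singleton clause (!q), q = false.
From the singleton clause (p), p = true.
From the singleton clause (!t), t = false.
From the singleton clause (!r), r = false.
Every clause now holds.

p ↦ true; q ↦ false; r ↦ false; s ↦ false; t ↦ false; u ↦ false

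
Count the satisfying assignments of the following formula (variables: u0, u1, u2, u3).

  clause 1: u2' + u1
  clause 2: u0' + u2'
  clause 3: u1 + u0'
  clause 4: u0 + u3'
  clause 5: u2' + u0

There are 2^4 = 16 truth assignments over (u0, u1, u2, u3).
Check each against the 5 clauses (columns in the order u0, u1, u2, u3):
  F F F F  ✓ satisfies all
  F F F T  ✗ fails (u0 + u3')
  F F T F  ✗ fails (u2' + u1)
  F F T T  ✗ fails (u2' + u1)
  F T F F  ✓ satisfies all
  F T F T  ✗ fails (u0 + u3')
  F T T F  ✗ fails (u2' + u0)
  F T T T  ✗ fails (u0 + u3')
  T F F F  ✗ fails (u1 + u0')
  T F F T  ✗ fails (u1 + u0')
  T F T F  ✗ fails (u2' + u1)
  T F T T  ✗ fails (u2' + u1)
  T T F F  ✓ satisfies all
  T T F T  ✓ satisfies all
  T T T F  ✗ fails (u0' + u2')
  T T T T  ✗ fails (u0' + u2')
4 of the 16 rows are models.

4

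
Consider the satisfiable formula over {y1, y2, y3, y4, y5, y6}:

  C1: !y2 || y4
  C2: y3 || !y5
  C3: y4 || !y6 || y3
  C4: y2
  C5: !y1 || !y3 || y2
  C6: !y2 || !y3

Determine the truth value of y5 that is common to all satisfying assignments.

False

Suppose y5 = true.
From the singleton clause (y3), y3 = true.
From the singleton clause (y2), y2 = true.
That conflicts with the unit clause (!y2).
So every satisfying assignment has y5 = False.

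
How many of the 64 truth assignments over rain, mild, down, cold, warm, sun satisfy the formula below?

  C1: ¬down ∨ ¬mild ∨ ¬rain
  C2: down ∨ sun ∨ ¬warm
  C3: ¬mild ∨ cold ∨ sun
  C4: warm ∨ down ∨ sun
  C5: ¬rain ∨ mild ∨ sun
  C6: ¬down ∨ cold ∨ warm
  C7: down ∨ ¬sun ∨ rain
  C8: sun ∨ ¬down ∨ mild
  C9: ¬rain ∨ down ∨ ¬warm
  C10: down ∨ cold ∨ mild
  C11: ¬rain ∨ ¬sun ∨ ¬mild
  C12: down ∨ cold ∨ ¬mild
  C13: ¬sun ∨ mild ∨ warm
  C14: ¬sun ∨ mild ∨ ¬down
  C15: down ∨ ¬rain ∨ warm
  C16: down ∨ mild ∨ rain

5

There are 2^6 = 64 truth assignments over (rain, mild, down, cold, warm, sun).
Split on down. With down = True, the clauses containing down are satisfied and ¬down drops from the rest; 5 of the 2^5 = 32 assignments to the other variables satisfy what remains.
With down = False, by the same count on the reduced clause set, 0 assignments work.
(One model: rain=F, mild=T, down=T, cold=F, warm=T, sun=T.)
Total: 5 + 0 = 5.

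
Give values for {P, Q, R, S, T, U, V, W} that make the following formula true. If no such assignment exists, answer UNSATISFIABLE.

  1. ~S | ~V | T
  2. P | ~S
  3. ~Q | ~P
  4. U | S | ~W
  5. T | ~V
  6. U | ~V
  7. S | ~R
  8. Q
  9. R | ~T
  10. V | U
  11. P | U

(Q) alone gives Q = 1.
(~P) alone gives P = 0.
(~S) alone gives S = 0.
(~R) alone gives R = 0.
(~T) alone gives T = 0.
(~V) alone gives V = 0.
(U) alone gives U = 1.
Every clause is now satisfied; W is unconstrained.

P ↦ 0,  Q ↦ 1,  R ↦ 0,  S ↦ 0,  T ↦ 0,  U ↦ 1,  V ↦ 0,  W ↦ 1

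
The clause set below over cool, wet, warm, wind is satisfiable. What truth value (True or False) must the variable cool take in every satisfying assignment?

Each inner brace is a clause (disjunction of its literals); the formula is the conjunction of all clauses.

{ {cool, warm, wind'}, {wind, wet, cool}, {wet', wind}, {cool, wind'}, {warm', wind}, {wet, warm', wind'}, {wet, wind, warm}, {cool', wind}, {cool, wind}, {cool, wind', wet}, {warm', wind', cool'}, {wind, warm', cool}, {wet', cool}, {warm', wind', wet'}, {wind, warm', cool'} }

Suppose cool = 0.
The clause (wind') is unit, so wind = 0.
Now (wind) is unsatisfied and unit — conflict.
So every satisfying assignment has cool = True.

True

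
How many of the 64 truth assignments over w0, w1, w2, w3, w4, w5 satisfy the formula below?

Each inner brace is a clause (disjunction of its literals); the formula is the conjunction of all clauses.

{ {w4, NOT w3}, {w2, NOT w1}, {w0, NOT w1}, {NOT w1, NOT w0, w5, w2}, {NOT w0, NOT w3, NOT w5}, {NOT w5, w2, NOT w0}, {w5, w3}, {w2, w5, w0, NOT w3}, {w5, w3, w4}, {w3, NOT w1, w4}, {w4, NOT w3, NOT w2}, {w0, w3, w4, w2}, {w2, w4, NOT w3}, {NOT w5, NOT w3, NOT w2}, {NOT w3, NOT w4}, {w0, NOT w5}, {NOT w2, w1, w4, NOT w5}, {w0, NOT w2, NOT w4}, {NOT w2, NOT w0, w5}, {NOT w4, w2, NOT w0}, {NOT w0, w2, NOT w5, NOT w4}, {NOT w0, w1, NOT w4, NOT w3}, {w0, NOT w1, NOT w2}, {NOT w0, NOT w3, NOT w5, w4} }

There are 2^6 = 64 truth assignments over (w0, w1, w2, w3, w4, w5).
Split on w0. With w0 = true, the clauses containing w0 are satisfied and NOT w0 drops from the rest; 2 of the 2^5 = 32 assignments to the other variables satisfy what remains.
With w0 = false, by the same count on the reduced clause set, 0 assignments work.
Total: 2 + 0 = 2.

2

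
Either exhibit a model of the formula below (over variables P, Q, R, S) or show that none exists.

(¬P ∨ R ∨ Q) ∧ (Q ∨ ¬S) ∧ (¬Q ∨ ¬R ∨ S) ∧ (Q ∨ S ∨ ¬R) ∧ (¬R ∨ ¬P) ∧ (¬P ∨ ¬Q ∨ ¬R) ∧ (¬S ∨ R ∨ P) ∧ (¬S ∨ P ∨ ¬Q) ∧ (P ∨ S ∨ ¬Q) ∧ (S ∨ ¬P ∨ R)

Branch on Q: set Q = True.
Branch on R: set R = False.
Branch on S: set S = True.
From the singleton clause (P), P = True.
All clauses are satisfied.

P ↦ True,  Q ↦ True,  R ↦ False,  S ↦ True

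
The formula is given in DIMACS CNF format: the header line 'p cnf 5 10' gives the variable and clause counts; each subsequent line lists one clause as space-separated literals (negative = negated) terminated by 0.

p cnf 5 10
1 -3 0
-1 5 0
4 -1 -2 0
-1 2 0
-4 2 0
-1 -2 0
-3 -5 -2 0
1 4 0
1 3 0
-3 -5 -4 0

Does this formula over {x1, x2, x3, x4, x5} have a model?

No, unsatisfiable

Branch on x1: set x1 = True.
The clause (x5) is unit, so x5 = True.
The clause (x2) is unit, so x2 = True.
That conflicts with the unit clause (¬x2).
So x1 must be the other value — set x1 = False.
The clause (¬x3) is unit, so x3 = False.
That conflicts with the unit clause (x3).
Either choice for x1 ends in contradiction.
No assignment satisfies every clause.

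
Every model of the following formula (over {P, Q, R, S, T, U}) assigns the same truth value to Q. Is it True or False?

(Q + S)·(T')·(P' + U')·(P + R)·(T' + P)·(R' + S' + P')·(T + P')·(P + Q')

False

Suppose Q = 1.
Unit clause (T') forces T = 0.
Unit clause (P') forces P = 0.
That conflicts with the unit clause (P).
So every satisfying assignment has Q = False.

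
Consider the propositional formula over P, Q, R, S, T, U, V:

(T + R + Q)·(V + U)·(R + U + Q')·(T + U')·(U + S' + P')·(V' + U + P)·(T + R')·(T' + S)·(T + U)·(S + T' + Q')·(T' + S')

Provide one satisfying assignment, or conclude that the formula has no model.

UNSATISFIABLE

Case V = 1:
Case T = 1:
From the singleton clause (S), S = 1.
But (S') is also a unit clause — contradiction.
That branch fails; take T = 0 instead.
From the singleton clause (U'), U = 0.
But (U) is also a unit clause — contradiction.
Neither T = 1 nor T = 0 works.
That branch fails; take V = 0 instead.
From the singleton clause (U), U = 1.
From the singleton clause (T), T = 1.
From the singleton clause (S), S = 1.
But (S') is also a unit clause — contradiction.
Neither V = 1 nor V = 0 works.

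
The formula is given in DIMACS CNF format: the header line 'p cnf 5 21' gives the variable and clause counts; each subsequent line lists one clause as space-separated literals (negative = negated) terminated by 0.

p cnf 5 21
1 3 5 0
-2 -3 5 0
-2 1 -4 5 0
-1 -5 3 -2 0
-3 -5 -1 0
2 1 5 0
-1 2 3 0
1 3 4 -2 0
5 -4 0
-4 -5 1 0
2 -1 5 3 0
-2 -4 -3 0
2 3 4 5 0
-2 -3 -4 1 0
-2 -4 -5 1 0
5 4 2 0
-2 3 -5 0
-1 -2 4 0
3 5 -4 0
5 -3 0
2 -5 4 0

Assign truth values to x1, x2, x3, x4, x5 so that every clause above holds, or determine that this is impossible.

Suppose x5 = True.
Suppose x3 = True.
Unit clause (¬x1) forces x1 = False.
Unit clause (¬x4) forces x4 = False.
Unit clause (x2) forces x2 = True.
This assignment satisfies each clause.

x1 ↦ False,  x2 ↦ True,  x3 ↦ True,  x4 ↦ False,  x5 ↦ True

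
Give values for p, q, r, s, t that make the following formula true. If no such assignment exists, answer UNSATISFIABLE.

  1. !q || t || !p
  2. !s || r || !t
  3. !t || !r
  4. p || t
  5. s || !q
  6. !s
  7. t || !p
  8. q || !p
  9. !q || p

p: false; q: false; r: false; s: false; t: true

Unit clause (!s) forces s = false.
Unit clause (!q) forces q = false.
Unit clause (!p) forces p = false.
Unit clause (t) forces t = true.
Unit clause (!r) forces r = false.
This assignment satisfies each clause.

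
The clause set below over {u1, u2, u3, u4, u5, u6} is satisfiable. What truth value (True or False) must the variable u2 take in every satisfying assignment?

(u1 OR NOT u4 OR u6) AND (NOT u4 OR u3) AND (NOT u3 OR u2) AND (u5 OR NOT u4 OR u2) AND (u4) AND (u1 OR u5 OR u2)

Suppose u2 = false.
(NOT u3) alone gives u3 = false.
(NOT u4) alone gives u4 = false.
That conflicts with the unit clause (u4).
So every satisfying assignment has u2 = True.

True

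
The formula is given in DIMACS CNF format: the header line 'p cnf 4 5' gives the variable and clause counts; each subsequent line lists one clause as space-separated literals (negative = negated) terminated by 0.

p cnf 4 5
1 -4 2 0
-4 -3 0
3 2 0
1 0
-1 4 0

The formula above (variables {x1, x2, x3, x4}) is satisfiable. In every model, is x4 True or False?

True

Suppose x4 = False.
The clause (x1) is unit, so x1 = True.
Now (¬x1) is unsatisfied and unit — conflict.
So every satisfying assignment has x4 = True.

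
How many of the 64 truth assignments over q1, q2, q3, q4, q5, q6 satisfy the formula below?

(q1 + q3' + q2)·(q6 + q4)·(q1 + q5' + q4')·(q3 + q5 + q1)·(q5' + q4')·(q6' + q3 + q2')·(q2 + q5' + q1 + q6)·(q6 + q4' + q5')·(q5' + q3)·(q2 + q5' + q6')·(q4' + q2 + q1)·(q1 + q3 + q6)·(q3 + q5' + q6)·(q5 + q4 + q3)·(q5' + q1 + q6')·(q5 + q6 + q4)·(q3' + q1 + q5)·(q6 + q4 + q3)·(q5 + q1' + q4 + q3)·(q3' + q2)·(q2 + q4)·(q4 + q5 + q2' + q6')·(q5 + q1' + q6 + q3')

There are 2^6 = 64 truth assignments over (q1, q2, q3, q4, q5, q6).
Split on q6. With q6 = 1, the clauses containing q6 are satisfied and q6' drops from the rest; 3 of the 2^5 = 32 assignments to the other variables satisfy what remains.
With q6 = 0, by the same count on the reduced clause set, 2 assignments work.
Total: 3 + 2 = 5.

5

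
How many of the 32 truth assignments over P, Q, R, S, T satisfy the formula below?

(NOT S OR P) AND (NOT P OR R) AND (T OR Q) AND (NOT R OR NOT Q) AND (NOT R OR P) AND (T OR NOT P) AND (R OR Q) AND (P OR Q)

4

There are 2^5 = 32 truth assignments over (P, Q, R, S, T).
Split on T. With T = true, the clauses containing T are satisfied and NOT T drops from the rest; 3 of the 2^4 = 16 assignments to the other variables satisfy what remains.
With T = false, by the same count on the reduced clause set, 1 assignment works.
Total: 3 + 1 = 4.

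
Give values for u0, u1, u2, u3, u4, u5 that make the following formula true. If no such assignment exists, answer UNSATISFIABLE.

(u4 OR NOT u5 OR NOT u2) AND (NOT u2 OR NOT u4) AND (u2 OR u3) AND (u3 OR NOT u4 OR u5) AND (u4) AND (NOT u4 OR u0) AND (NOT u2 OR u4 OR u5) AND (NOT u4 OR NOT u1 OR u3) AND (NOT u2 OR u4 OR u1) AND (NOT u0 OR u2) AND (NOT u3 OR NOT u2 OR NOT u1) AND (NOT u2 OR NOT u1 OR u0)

UNSATISFIABLE

Unit clause (u4) forces u4 = true.
Unit clause (NOT u2) forces u2 = false.
Unit clause (u3) forces u3 = true.
Unit clause (u0) forces u0 = true.
Now (NOT u0) is unsatisfied and unit — conflict.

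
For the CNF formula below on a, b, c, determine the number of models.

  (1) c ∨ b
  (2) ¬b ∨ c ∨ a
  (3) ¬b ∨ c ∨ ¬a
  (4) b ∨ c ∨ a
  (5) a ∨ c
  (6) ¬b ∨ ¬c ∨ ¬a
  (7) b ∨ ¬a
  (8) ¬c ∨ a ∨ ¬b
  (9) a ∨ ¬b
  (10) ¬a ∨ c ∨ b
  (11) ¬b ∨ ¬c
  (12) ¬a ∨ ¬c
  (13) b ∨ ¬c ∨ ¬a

There are 2^3 = 8 truth assignments over (a, b, c).
Check each against the 13 clauses (columns in the order a, b, c):
  F F F  ✗ fails (c ∨ b)
  F F T  ✓ satisfies all
  F T F  ✗ fails (¬b ∨ c ∨ a)
  F T T  ✗ fails (¬c ∨ a ∨ ¬b)
  T F F  ✗ fails (c ∨ b)
  T F T  ✗ fails (b ∨ ¬a)
  T T F  ✗ fails (¬b ∨ c ∨ ¬a)
  T T T  ✗ fails (¬b ∨ ¬c ∨ ¬a)
1 of the 8 rows is a model.

1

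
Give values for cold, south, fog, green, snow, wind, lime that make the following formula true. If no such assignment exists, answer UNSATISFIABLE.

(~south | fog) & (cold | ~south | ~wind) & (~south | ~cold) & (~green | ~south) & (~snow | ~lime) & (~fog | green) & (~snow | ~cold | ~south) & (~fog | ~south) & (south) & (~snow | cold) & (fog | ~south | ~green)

UNSATISFIABLE

Unit clause (south) forces south = 1.
Unit clause (fog) forces fog = 1.
But (~fog) is also a unit clause — contradiction.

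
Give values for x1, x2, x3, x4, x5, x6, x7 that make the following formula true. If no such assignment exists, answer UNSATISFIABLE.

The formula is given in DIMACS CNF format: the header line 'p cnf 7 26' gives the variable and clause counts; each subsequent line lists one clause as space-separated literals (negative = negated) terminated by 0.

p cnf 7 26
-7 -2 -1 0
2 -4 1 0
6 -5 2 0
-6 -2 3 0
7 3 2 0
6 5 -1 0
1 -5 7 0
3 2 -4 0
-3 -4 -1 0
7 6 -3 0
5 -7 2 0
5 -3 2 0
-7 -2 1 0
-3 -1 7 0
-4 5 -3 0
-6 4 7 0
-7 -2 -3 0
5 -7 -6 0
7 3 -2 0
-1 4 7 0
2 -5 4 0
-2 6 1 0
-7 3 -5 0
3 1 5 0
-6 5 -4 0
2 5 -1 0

Case x7 = False:
Case x3 = True:
From the singleton clause (x6), x6 = True.
From the singleton clause (¬x1), x1 = False.
From the singleton clause (¬x5), x5 = False.
From the singleton clause (x2), x2 = True.
From the singleton clause (¬x4), x4 = False.
But (x4) is also a unit clause — contradiction.
Backtrack on x3: now try x3 = False.
From the singleton clause (x2), x2 = True.
But (¬x2) is also a unit clause — contradiction.
Neither x3 = True nor x3 = False works.
Backtrack on x7: now try x7 = True.
Case x2 = False:
From the singleton clause (x5), x5 = True.
From the singleton clause (x6), x6 = True.
From the singleton clause (x4), x4 = True.
From the singleton clause (x1), x1 = True.
From the singleton clause (x3), x3 = True.
But (¬x3) is also a unit clause — contradiction.
Backtrack on x2: now try x2 = True.
From the singleton clause (¬x1), x1 = False.
But (x1) is also a unit clause — contradiction.
Neither x2 = True nor x2 = False works.
Neither x7 = True nor x7 = False works.

UNSATISFIABLE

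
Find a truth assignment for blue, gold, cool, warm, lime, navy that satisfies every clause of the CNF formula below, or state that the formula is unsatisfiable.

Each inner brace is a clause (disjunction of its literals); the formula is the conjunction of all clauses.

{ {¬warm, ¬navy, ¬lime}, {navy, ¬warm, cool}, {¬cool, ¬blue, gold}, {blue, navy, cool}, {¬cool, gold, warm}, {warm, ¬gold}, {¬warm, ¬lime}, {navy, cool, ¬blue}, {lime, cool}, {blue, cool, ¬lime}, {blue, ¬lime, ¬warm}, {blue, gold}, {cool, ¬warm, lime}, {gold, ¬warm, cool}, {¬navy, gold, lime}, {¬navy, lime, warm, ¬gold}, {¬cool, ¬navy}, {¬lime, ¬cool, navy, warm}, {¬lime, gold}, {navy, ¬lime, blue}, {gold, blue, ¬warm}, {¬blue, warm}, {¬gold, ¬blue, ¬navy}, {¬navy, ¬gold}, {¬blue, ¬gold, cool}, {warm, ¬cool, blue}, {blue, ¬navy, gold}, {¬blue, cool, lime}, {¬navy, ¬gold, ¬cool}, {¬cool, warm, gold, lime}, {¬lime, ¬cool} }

blue: False, gold: True, cool: True, warm: True, lime: False, navy: False

Case warm = True:
The clause (¬lime) is unit, so lime = False.
The clause (cool) is unit, so cool = True.
The clause (¬navy) is unit, so navy = False.
Case blue = False:
The clause (gold) is unit, so gold = True.
All clauses are satisfied.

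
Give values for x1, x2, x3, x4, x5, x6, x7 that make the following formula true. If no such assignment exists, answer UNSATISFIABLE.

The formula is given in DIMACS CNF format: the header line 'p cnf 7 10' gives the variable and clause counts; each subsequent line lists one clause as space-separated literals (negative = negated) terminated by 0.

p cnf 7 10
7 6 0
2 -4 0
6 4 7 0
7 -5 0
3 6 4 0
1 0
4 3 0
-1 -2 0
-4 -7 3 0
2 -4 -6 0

x1: True; x2: False; x3: True; x4: False; x5: False; x6: True; x7: False

(x1) alone gives x1 = True.
(¬x2) alone gives x2 = False.
(¬x4) alone gives x4 = False.
(x3) alone gives x3 = True.
Suppose x7 = False.
(x6) alone gives x6 = True.
(¬x5) alone gives x5 = False.
Every clause now holds.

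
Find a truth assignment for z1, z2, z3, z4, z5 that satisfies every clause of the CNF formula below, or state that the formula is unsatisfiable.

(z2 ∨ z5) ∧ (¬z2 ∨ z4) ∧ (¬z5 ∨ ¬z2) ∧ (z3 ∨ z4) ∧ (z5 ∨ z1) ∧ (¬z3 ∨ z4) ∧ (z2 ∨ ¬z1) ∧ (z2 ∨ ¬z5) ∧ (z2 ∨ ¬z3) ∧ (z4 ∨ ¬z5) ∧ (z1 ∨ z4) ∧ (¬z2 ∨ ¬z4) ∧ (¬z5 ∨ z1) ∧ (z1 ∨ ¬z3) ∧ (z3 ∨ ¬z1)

Branch on z2: set z2 = True.
Unit clause (z4) forces z4 = True.
That conflicts with the unit clause (¬z4).
So z2 must be the other value — set z2 = False.
Unit clause (z5) forces z5 = True.
That conflicts with the unit clause (¬z5).
Both values of z2 lead to a conflict.

UNSATISFIABLE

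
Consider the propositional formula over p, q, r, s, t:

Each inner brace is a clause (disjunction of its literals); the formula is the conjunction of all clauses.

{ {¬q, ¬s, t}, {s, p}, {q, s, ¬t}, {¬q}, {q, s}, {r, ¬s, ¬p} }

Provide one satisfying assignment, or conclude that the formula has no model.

Unit clause (¬q) forces q = False.
Unit clause (s) forces s = True.
Suppose r = True.
No clause remains; p, t are free.

p ↦ False; q ↦ False; r ↦ True; s ↦ True; t ↦ False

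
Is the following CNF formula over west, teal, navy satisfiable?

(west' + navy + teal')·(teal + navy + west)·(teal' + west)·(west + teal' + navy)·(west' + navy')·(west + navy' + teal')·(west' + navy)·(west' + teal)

Branch on teal: set teal = 0.
(west') alone gives west = 0.
(navy) alone gives navy = 1.
This assignment satisfies each clause.
A satisfying assignment: west=0, teal=0, navy=1.

Satisfiable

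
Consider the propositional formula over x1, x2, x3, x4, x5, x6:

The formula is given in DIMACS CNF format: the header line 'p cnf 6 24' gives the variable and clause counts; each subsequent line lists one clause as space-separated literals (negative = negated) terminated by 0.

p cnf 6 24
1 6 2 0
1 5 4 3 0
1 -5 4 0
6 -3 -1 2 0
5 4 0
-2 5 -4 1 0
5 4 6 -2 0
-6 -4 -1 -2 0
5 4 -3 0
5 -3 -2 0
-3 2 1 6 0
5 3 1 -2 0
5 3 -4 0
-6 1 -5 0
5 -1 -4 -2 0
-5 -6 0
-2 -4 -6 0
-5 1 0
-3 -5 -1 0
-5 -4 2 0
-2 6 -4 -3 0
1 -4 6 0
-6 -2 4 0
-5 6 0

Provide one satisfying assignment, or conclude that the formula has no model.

x1 ↦ False, x2 ↦ False, x3 ↦ True, x4 ↦ True, x5 ↦ False, x6 ↦ True

Case x5 = False:
(x4) alone gives x4 = True.
(x3) alone gives x3 = True.
(¬x2) alone gives x2 = False.
Case x1 = False:
(x6) alone gives x6 = True.
This assignment satisfies each clause.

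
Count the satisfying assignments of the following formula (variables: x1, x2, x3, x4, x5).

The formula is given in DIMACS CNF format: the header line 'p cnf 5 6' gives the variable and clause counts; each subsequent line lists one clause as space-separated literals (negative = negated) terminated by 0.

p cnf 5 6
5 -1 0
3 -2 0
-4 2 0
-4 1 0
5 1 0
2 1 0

There are 2^5 = 32 truth assignments over (x1, x2, x3, x4, x5).
Split on x5. With x5 = True, the clauses containing x5 are satisfied and ¬x5 drops from the rest; 5 of the 2^4 = 16 assignments to the other variables satisfy what remains.
With x5 = False, by the same count on the reduced clause set, 0 assignments work.
(One model: x1=F, x2=T, x3=T, x4=F, x5=T.)
Total: 5 + 0 = 5.

5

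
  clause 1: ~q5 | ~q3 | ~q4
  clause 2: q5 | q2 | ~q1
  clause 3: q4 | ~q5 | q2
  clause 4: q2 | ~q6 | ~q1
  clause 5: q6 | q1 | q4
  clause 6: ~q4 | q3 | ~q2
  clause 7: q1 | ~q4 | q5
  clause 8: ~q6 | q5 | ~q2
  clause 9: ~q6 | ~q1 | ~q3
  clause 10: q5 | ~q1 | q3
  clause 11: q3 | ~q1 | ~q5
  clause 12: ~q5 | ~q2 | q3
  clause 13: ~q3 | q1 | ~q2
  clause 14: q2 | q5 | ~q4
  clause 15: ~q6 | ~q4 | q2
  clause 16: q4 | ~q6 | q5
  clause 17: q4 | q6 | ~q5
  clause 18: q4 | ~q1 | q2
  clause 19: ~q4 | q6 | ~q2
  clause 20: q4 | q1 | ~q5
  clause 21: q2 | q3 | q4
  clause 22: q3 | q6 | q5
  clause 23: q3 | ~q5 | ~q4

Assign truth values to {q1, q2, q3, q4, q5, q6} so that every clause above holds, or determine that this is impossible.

q1 ↦ 1; q2 ↦ 1; q3 ↦ 1; q4 ↦ 0; q5 ↦ 0; q6 ↦ 0

Suppose q5 = 0.
Suppose q2 = 1.
The clause (~q6) is unit, so q6 = 0.
The clause (~q4) is unit, so q4 = 0.
The clause (q1) is unit, so q1 = 1.
The clause (q3) is unit, so q3 = 1.
This assignment satisfies each clause.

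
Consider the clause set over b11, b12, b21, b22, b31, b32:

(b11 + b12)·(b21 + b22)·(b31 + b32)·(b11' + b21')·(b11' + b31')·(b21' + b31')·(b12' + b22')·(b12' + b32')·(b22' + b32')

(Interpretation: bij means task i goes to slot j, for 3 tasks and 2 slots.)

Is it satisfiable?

No, unsatisfiable

Case b11 = 1:
From the singleton clause (b21'), b21 = 0.
From the singleton clause (b22), b22 = 1.
From the singleton clause (b31'), b31 = 0.
From the singleton clause (b32), b32 = 1.
That conflicts with the unit clause (b32').
Undo b11 and try b11 = 0.
From the singleton clause (b12), b12 = 1.
From the singleton clause (b22'), b22 = 0.
From the singleton clause (b21), b21 = 1.
From the singleton clause (b31'), b31 = 0.
From the singleton clause (b32), b32 = 1.
That conflicts with the unit clause (b32').
Neither b11 = 1 nor b11 = 0 works.
No assignment satisfies every clause.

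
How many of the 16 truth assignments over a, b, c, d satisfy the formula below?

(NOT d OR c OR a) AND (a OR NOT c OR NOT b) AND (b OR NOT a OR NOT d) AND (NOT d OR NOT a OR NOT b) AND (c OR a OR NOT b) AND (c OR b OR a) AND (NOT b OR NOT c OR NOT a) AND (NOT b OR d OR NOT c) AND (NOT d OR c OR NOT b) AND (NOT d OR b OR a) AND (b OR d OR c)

There are 2^4 = 16 truth assignments over (a, b, c, d).
Check each against the 11 clauses (columns in the order a, b, c, d):
  F F F F  ✗ fails (c OR b OR a)
  F F F T  ✗ fails (NOT d OR c OR a)
  F F T F  ✓ satisfies all
  F F T T  ✗ fails (NOT d OR b OR a)
  F T F F  ✗ fails (c OR a OR NOT b)
  F T F T  ✗ fails (NOT d OR c OR a)
  F T T F  ✗ fails (a OR NOT c OR NOT b)
  F T T T  ✗ fails (a OR NOT c OR NOT b)
  T F F F  ✗ fails (b OR d OR c)
  T F F T  ✗ fails (b OR NOT a OR NOT d)
  T F T F  ✓ satisfies all
  T F T T  ✗ fails (b OR NOT a OR NOT d)
  T T F F  ✓ satisfies all
  T T F T  ✗ fails (NOT d OR NOT a OR NOT b)
  T T T F  ✗ fails (NOT b OR NOT c OR NOT a)
  T T T T  ✗ fails (NOT d OR NOT a OR NOT b)
3 of the 16 rows are models.

3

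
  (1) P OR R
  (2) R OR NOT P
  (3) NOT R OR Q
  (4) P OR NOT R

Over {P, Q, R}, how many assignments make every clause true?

1

There are 2^3 = 8 truth assignments over (P, Q, R).
Check each against the 4 clauses (columns in the order P, Q, R):
  F F F  ✗ fails (P OR R)
  F F T  ✗ fails (NOT R OR Q)
  F T F  ✗ fails (P OR R)
  F T T  ✗ fails (P OR NOT R)
  T F F  ✗ fails (R OR NOT P)
  T F T  ✗ fails (NOT R OR Q)
  T T F  ✗ fails (R OR NOT P)
  T T T  ✓ satisfies all
1 of the 8 rows is a model.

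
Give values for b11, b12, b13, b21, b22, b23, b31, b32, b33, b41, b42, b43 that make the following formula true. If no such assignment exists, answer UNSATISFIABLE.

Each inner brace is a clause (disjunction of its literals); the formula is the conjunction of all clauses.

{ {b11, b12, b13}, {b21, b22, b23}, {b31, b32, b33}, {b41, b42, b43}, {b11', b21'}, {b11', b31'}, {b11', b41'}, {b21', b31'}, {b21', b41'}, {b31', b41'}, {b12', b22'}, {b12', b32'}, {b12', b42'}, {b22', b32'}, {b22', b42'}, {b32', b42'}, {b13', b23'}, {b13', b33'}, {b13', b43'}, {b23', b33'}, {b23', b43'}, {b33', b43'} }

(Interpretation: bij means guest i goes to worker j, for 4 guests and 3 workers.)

Suppose b11 = 0.
Suppose b12 = 1.
Unit clause (b22') forces b22 = 0.
Unit clause (b32') forces b32 = 0.
Unit clause (b42') forces b42 = 0.
Suppose b21 = 1.
Unit clause (b31') forces b31 = 0.
Unit clause (b33) forces b33 = 1.
Unit clause (b41') forces b41 = 0.
Unit clause (b43) forces b43 = 1.
But (b43') is also a unit clause — contradiction.
Backtrack on b21: now try b21 = 0.
Unit clause (b23) forces b23 = 1.
Unit clause (b13') forces b13 = 0.
Unit clause (b33') forces b33 = 0.
Unit clause (b31) forces b31 = 1.
Unit clause (b41') forces b41 = 0.
Unit clause (b43) forces b43 = 1.
But (b43') is also a unit clause — contradiction.
Neither b21 = 1 nor b21 = 0 works.
Backtrack on b12: now try b12 = 0.
Unit clause (b13) forces b13 = 1.
Unit clause (b23') forces b23 = 0.
Unit clause (b33') forces b33 = 0.
Unit clause (b43') forces b43 = 0.
Suppose b21 = 1.
Unit clause (b31') forces b31 = 0.
Unit clause (b32) forces b32 = 1.
Unit clause (b41') forces b41 = 0.
Unit clause (b42) forces b42 = 1.
But (b42') is also a unit clause — contradiction.
Backtrack on b21: now try b21 = 0.
Unit clause (b22) forces b22 = 1.
Unit clause (b32') forces b32 = 0.
Unit clause (b31) forces b31 = 1.
Unit clause (b41') forces b41 = 0.
Unit clause (b42) forces b42 = 1.
But (b42') is also a unit clause — contradiction.
Neither b21 = 1 nor b21 = 0 works.
Neither b12 = 1 nor b12 = 0 works.
Backtrack on b11: now try b11 = 1.
Unit clause (b21') forces b21 = 0.
Unit clause (b31') forces b31 = 0.
Unit clause (b41') forces b41 = 0.
Suppose b22 = 1.
Unit clause (b12') forces b12 = 0.
Unit clause (b32') forces b32 = 0.
Unit clause (b33) forces b33 = 1.
Unit clause (b42') forces b42 = 0.
Unit clause (b43) forces b43 = 1.
But (b43') is also a unit clause — contradiction.
Backtrack on b22: now try b22 = 0.
Unit clause (b23) forces b23 = 1.
Unit clause (b13') forces b13 = 0.
Unit clause (b33') forces b33 = 0.
Unit clause (b32) forces b32 = 1.
Unit clause (b12') forces b12 = 0.
Unit clause (b42') forces b42 = 0.
Unit clause (b43) forces b43 = 1.
But (b43') is also a unit clause — contradiction.
Neither b22 = 1 nor b22 = 0 works.
Neither b11 = 1 nor b11 = 0 works.

UNSATISFIABLE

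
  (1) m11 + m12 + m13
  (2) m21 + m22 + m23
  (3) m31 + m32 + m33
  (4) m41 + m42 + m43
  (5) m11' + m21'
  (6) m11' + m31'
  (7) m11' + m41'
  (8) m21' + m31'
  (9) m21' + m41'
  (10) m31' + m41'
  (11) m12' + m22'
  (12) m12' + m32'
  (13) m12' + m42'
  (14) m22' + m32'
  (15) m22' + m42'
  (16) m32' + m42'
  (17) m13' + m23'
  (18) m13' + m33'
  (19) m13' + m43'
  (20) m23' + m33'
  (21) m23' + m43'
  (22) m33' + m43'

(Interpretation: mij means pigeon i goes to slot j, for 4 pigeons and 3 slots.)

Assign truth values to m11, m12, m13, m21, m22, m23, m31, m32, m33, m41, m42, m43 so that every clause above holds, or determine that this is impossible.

UNSATISFIABLE

Branch on m11: set m11 = 0.
Branch on m12: set m12 = 1.
From the singleton clause (m22'), m22 = 0.
From the singleton clause (m32'), m32 = 0.
From the singleton clause (m42'), m42 = 0.
Branch on m21: set m21 = 1.
From the singleton clause (m31'), m31 = 0.
From the singleton clause (m33), m33 = 1.
From the singleton clause (m41'), m41 = 0.
From the singleton clause (m43), m43 = 1.
But (m43') is also a unit clause — contradiction.
That branch fails; take m21 = 0 instead.
From the singleton clause (m23), m23 = 1.
From the singleton clause (m13'), m13 = 0.
From the singleton clause (m33'), m33 = 0.
From the singleton clause (m31), m31 = 1.
From the singleton clause (m41'), m41 = 0.
From the singleton clause (m43), m43 = 1.
But (m43') is also a unit clause — contradiction.
Either choice for m21 ends in contradiction.
That branch fails; take m12 = 0 instead.
From the singleton clause (m13), m13 = 1.
From the singleton clause (m23'), m23 = 0.
From the singleton clause (m33'), m33 = 0.
From the singleton clause (m43'), m43 = 0.
Branch on m21: set m21 = 1.
From the singleton clause (m31'), m31 = 0.
From the singleton clause (m32), m32 = 1.
From the singleton clause (m41'), m41 = 0.
From the singleton clause (m42), m42 = 1.
But (m42') is also a unit clause — contradiction.
That branch fails; take m21 = 0 instead.
From the singleton clause (m22), m22 = 1.
From the singleton clause (m32'), m32 = 0.
From the singleton clause (m31), m31 = 1.
From the singleton clause (m41'), m41 = 0.
From the singleton clause (m42), m42 = 1.
But (m42') is also a unit clause — contradiction.
Either choice for m21 ends in contradiction.
Either choice for m12 ends in contradiction.
That branch fails; take m11 = 1 instead.
From the singleton clause (m21'), m21 = 0.
From the singleton clause (m31'), m31 = 0.
From the singleton clause (m41'), m41 = 0.
Branch on m22: set m22 = 1.
From the singleton clause (m12'), m12 = 0.
From the singleton clause (m32'), m32 = 0.
From the singleton clause (m33), m33 = 1.
From the singleton clause (m42'), m42 = 0.
From the singleton clause (m43), m43 = 1.
But (m43') is also a unit clause — contradiction.
That branch fails; take m22 = 0 instead.
From the singleton clause (m23), m23 = 1.
From the singleton clause (m13'), m13 = 0.
From the singleton clause (m33'), m33 = 0.
From the singleton clause (m32), m32 = 1.
From the singleton clause (m12'), m12 = 0.
From the singleton clause (m42'), m42 = 0.
From the singleton clause (m43), m43 = 1.
But (m43') is also a unit clause — contradiction.
Either choice for m22 ends in contradiction.
Either choice for m11 ends in contradiction.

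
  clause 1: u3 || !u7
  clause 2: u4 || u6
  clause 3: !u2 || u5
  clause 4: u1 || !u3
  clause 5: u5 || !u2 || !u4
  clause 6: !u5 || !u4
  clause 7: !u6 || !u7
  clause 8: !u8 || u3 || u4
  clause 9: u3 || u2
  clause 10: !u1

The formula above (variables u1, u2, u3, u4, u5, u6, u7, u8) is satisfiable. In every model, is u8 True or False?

Suppose u8 = true.
Unit clause (!u1) forces u1 = false.
Unit clause (!u3) forces u3 = false.
Unit clause (!u7) forces u7 = false.
Unit clause (u4) forces u4 = true.
Unit clause (!u5) forces u5 = false.
Unit clause (!u2) forces u2 = false.
Now (u2) is unsatisfied and unit — conflict.
So every satisfying assignment has u8 = False.

False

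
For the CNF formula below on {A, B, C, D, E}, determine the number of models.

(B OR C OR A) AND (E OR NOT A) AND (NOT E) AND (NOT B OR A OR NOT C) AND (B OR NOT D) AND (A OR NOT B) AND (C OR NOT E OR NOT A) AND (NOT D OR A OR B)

1

There are 2^5 = 32 truth assignments over (A, B, C, D, E).
Split on B. With B = true, the clauses containing B are satisfied and NOT B drops from the rest; 0 of the 2^4 = 16 assignments to the other variables satisfy what remains.
With B = false, by the same count on the reduced clause set, 1 assignment works.
(One model: A=F, B=F, C=T, D=F, E=F.)
Total: 0 + 1 = 1.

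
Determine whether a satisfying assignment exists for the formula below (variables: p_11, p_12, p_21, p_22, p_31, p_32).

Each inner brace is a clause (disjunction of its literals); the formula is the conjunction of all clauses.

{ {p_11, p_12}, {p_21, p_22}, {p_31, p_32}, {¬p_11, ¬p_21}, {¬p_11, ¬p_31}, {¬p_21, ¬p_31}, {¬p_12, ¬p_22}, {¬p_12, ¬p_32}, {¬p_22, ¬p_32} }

Case p_11 = True:
(¬p_21) alone gives p_21 = False.
(p_22) alone gives p_22 = True.
(¬p_31) alone gives p_31 = False.
(p_32) alone gives p_32 = True.
Now (¬p_32) is unsatisfied and unit — conflict.
Undo p_11 and try p_11 = False.
(p_12) alone gives p_12 = True.
(¬p_22) alone gives p_22 = False.
(p_21) alone gives p_21 = True.
(¬p_31) alone gives p_31 = False.
(p_32) alone gives p_32 = True.
Now (¬p_32) is unsatisfied and unit — conflict.
Either choice for p_11 ends in contradiction.
No assignment satisfies every clause.

No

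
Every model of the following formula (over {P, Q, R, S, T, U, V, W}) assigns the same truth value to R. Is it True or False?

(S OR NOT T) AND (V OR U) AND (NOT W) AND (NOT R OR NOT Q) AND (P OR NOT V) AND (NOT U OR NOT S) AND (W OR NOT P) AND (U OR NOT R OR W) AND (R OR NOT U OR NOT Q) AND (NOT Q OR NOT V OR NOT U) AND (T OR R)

True

Suppose R = false.
Unit clause (NOT W) forces W = false.
Unit clause (NOT P) forces P = false.
Unit clause (NOT V) forces V = false.
Unit clause (U) forces U = true.
Unit clause (NOT S) forces S = false.
Unit clause (NOT T) forces T = false.
That conflicts with the unit clause (T).
So every satisfying assignment has R = True.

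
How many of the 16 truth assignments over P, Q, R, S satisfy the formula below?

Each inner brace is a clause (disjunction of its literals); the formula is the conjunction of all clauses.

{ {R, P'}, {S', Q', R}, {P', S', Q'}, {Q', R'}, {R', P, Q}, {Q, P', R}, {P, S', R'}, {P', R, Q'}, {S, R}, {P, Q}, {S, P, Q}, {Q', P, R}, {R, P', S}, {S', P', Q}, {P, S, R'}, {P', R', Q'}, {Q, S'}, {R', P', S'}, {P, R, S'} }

1

There are 2^4 = 16 truth assignments over (P, Q, R, S).
Check each against the 19 clauses (columns in the order P, Q, R, S):
  F F F F  ✗ fails (S + R)
  F F F T  ✗ fails (P + Q)
  F F T F  ✗ fails (R' + P + Q)
  F F T T  ✗ fails (R' + P + Q)
  F T F F  ✗ fails (S + R)
  F T F T  ✗ fails (S' + Q' + R)
  F T T F  ✗ fails (Q' + R')
  F T T T  ✗ fails (Q' + R')
  T F F F  ✗ fails (R + P')
  T F F T  ✗ fails (R + P')
  T F T F  ✓ satisfies all
  T F T T  ✗ fails (S' + P' + Q)
  T T F F  ✗ fails (R + P')
  T T F T  ✗ fails (R + P')
  T T T F  ✗ fails (Q' + R')
  T T T T  ✗ fails (P' + S' + Q')
1 of the 16 rows is a model.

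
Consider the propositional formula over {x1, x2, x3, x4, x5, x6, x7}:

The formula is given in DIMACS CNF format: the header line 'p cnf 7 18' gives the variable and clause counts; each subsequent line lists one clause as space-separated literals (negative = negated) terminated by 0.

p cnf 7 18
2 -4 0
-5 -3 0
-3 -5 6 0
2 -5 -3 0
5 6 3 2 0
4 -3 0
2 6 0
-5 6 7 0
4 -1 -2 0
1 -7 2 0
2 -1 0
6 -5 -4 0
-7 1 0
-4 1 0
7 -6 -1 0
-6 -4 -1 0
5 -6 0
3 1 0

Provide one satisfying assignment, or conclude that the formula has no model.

Suppose x2 = True.
Suppose x5 = False.
The clause (¬x6) is unit, so x6 = False.
Suppose x4 = True.
The clause (x1) is unit, so x1 = True.
All clauses hold; x3, x7 can take either value.

x1: True,  x2: True,  x3: False,  x4: True,  x5: False,  x6: False,  x7: False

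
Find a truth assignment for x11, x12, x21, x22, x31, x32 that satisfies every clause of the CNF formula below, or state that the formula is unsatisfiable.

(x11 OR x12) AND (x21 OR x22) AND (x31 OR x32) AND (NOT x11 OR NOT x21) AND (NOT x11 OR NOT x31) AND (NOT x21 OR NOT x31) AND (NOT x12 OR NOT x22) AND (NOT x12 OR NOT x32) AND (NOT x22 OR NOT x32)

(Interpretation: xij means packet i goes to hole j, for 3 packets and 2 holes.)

UNSATISFIABLE

Case x11 = true:
From the singleton clause (NOT x21), x21 = false.
From the singleton clause (x22), x22 = true.
From the singleton clause (NOT x31), x31 = false.
From the singleton clause (x32), x32 = true.
Now (NOT x32) is unsatisfied and unit — conflict.
Undo x11 and try x11 = false.
From the singleton clause (x12), x12 = true.
From the singleton clause (NOT x22), x22 = false.
From the singleton clause (x21), x21 = true.
From the singleton clause (NOT x31), x31 = false.
From the singleton clause (x32), x32 = true.
Now (NOT x32) is unsatisfied and unit — conflict.
Neither x11 = true nor x11 = false works.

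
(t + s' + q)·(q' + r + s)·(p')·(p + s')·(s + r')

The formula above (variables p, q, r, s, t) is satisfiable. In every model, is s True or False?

Suppose s = 1.
(p') alone gives p = 0.
But (p) is also a unit clause — contradiction.
So every satisfying assignment has s = False.

False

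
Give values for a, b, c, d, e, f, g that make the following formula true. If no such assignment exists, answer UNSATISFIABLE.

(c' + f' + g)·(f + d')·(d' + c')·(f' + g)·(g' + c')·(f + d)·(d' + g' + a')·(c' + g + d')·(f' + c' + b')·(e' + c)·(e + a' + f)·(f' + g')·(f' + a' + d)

Try f = 1.
(g) alone gives g = 1.
But (g') is also a unit clause — contradiction.
That branch fails; take f = 0 instead.
(d') alone gives d = 0.
But (d) is also a unit clause — contradiction.
Neither f = 1 nor f = 0 works.

UNSATISFIABLE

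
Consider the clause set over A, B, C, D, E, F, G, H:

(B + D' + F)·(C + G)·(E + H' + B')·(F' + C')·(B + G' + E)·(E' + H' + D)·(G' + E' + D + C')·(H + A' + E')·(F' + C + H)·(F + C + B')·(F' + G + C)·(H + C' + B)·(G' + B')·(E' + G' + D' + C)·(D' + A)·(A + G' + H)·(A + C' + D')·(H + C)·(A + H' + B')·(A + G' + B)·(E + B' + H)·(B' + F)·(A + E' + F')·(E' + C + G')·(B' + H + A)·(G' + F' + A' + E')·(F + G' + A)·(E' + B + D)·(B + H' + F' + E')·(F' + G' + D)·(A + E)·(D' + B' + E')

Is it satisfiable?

Case C = 1:
Unit clause (F') forces F = 0.
Unit clause (B') forces B = 0.
Unit clause (D') forces D = 0.
Unit clause (H) forces H = 1.
Unit clause (E') forces E = 0.
Unit clause (G') forces G = 0.
Unit clause (A) forces A = 1.
This assignment satisfies each clause.
A satisfying assignment: A=1,  B=0,  C=1,  D=0,  E=0,  F=0,  G=0,  H=1.

Satisfiable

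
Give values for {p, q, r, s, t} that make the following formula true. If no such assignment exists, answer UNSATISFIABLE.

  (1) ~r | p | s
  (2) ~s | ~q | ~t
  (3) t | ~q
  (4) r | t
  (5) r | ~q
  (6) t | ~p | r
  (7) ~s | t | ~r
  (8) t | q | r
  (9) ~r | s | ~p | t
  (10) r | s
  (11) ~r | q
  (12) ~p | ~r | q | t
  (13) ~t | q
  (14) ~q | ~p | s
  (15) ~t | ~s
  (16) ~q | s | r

Case t = 1:
From the singleton clause (q), q = 1.
From the singleton clause (~s), s = 0.
From the singleton clause (r), r = 1.
From the singleton clause (p), p = 1.
That conflicts with the unit clause (~p).
So t must be the other value — set t = 0.
From the singleton clause (~q), q = 0.
From the singleton clause (r), r = 1.
That conflicts with the unit clause (~r).
Neither t = 1 nor t = 0 works.

UNSATISFIABLE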